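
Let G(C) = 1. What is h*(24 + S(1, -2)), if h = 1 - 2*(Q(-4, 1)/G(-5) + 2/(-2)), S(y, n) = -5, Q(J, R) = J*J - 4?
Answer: -399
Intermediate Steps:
Q(J, R) = -4 + J² (Q(J, R) = J² - 4 = -4 + J²)
h = -21 (h = 1 - 2*((-4 + (-4)²)/1 + 2/(-2)) = 1 - 2*((-4 + 16)*1 + 2*(-½)) = 1 - 2*(12*1 - 1) = 1 - 2*(12 - 1) = 1 - 2*11 = 1 - 22 = -21)
h*(24 + S(1, -2)) = -21*(24 - 5) = -21*19 = -399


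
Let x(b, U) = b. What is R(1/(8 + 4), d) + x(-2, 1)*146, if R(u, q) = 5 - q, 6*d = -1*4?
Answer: -859/3 ≈ -286.33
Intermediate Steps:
d = -⅔ (d = (-1*4)/6 = (⅙)*(-4) = -⅔ ≈ -0.66667)
R(1/(8 + 4), d) + x(-2, 1)*146 = (5 - 1*(-⅔)) - 2*146 = (5 + ⅔) - 292 = 17/3 - 292 = -859/3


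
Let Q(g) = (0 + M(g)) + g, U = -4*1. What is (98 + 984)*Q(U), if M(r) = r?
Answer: -8656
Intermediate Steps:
U = -4
Q(g) = 2*g (Q(g) = (0 + g) + g = g + g = 2*g)
(98 + 984)*Q(U) = (98 + 984)*(2*(-4)) = 1082*(-8) = -8656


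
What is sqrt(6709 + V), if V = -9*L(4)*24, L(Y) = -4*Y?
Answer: sqrt(10165) ≈ 100.82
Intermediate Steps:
V = 3456 (V = -(-36)*4*24 = -9*(-16)*24 = 144*24 = 3456)
sqrt(6709 + V) = sqrt(6709 + 3456) = sqrt(10165)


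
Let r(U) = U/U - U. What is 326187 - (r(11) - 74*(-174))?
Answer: 313321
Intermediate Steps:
r(U) = 1 - U
326187 - (r(11) - 74*(-174)) = 326187 - ((1 - 1*11) - 74*(-174)) = 326187 - ((1 - 11) + 12876) = 326187 - (-10 + 12876) = 326187 - 1*12866 = 326187 - 12866 = 313321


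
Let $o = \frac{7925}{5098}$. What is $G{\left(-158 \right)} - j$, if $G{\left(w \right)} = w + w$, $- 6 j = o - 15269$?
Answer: $- \frac{29166415}{10196} \approx -2860.6$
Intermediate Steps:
$o = \frac{7925}{5098}$ ($o = 7925 \cdot \frac{1}{5098} = \frac{7925}{5098} \approx 1.5545$)
$j = \frac{25944479}{10196}$ ($j = - \frac{\frac{7925}{5098} - 15269}{6} = \left(- \frac{1}{6}\right) \left(- \frac{77833437}{5098}\right) = \frac{25944479}{10196} \approx 2544.6$)
$G{\left(w \right)} = 2 w$
$G{\left(-158 \right)} - j = 2 \left(-158\right) - \frac{25944479}{10196} = -316 - \frac{25944479}{10196} = - \frac{29166415}{10196}$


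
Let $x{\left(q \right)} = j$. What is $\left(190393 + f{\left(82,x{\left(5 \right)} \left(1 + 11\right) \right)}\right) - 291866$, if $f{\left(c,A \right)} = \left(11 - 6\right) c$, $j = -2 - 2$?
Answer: $-101063$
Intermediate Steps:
$j = -4$ ($j = -2 - 2 = -4$)
$x{\left(q \right)} = -4$
$f{\left(c,A \right)} = 5 c$
$\left(190393 + f{\left(82,x{\left(5 \right)} \left(1 + 11\right) \right)}\right) - 291866 = \left(190393 + 5 \cdot 82\right) - 291866 = \left(190393 + 410\right) - 291866 = 190803 - 291866 = -101063$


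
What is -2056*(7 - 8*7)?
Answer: 100744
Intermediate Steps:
-2056*(7 - 8*7) = -2056*(7 - 56) = -2056*(-49) = 100744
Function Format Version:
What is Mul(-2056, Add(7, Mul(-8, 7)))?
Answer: 100744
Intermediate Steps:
Mul(-2056, Add(7, Mul(-8, 7))) = Mul(-2056, Add(7, -56)) = Mul(-2056, -49) = 100744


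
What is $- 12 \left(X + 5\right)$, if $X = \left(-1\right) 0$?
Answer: $-60$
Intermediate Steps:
$X = 0$
$- 12 \left(X + 5\right) = - 12 \left(0 + 5\right) = \left(-12\right) 5 = -60$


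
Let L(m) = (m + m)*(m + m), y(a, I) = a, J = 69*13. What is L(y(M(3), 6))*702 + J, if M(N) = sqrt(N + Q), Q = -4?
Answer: -1911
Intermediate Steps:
J = 897
M(N) = sqrt(-4 + N) (M(N) = sqrt(N - 4) = sqrt(-4 + N))
L(m) = 4*m**2 (L(m) = (2*m)*(2*m) = 4*m**2)
L(y(M(3), 6))*702 + J = (4*(sqrt(-4 + 3))**2)*702 + 897 = (4*(sqrt(-1))**2)*702 + 897 = (4*I**2)*702 + 897 = (4*(-1))*702 + 897 = -4*702 + 897 = -2808 + 897 = -1911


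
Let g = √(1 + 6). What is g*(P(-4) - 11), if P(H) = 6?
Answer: -5*√7 ≈ -13.229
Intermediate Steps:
g = √7 ≈ 2.6458
g*(P(-4) - 11) = √7*(6 - 11) = √7*(-5) = -5*√7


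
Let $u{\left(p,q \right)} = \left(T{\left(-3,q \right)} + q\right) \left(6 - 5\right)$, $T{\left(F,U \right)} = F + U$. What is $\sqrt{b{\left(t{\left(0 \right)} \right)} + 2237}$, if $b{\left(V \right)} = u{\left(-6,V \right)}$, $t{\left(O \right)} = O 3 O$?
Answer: $\sqrt{2234} \approx 47.265$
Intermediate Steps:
$t{\left(O \right)} = 3 O^{2}$ ($t{\left(O \right)} = 3 O O = 3 O^{2}$)
$u{\left(p,q \right)} = -3 + 2 q$ ($u{\left(p,q \right)} = \left(\left(-3 + q\right) + q\right) \left(6 - 5\right) = \left(-3 + 2 q\right) 1 = -3 + 2 q$)
$b{\left(V \right)} = -3 + 2 V$
$\sqrt{b{\left(t{\left(0 \right)} \right)} + 2237} = \sqrt{\left(-3 + 2 \cdot 3 \cdot 0^{2}\right) + 2237} = \sqrt{\left(-3 + 2 \cdot 3 \cdot 0\right) + 2237} = \sqrt{\left(-3 + 2 \cdot 0\right) + 2237} = \sqrt{\left(-3 + 0\right) + 2237} = \sqrt{-3 + 2237} = \sqrt{2234}$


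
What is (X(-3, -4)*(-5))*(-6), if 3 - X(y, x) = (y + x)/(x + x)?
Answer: 255/4 ≈ 63.750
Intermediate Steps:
X(y, x) = 3 - (x + y)/(2*x) (X(y, x) = 3 - (y + x)/(x + x) = 3 - (x + y)/(2*x))
(X(-3, -4)*(-5))*(-6) = (((½)*(-1*(-3) + 5*(-4))/(-4))*(-5))*(-6) = (((½)*(-¼)*(3 - 20))*(-5))*(-6) = (((½)*(-¼)*(-17))*(-5))*(-6) = ((17/8)*(-5))*(-6) = -85/8*(-6) = 255/4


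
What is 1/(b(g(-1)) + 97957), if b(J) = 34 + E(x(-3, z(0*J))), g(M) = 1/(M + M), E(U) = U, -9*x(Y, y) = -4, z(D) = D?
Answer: 9/881923 ≈ 1.0205e-5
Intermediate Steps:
x(Y, y) = 4/9 (x(Y, y) = -⅑*(-4) = 4/9)
g(M) = 1/(2*M)
b(J) = 310/9 (b(J) = 34 + 4/9 = 310/9)
1/(b(g(-1)) + 97957) = 1/(310/9 + 97957) = 1/(881923/9) = 9/881923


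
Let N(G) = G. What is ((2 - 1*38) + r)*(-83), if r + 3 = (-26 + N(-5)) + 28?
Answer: 3486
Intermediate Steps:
r = -6 (r = -3 + ((-26 - 5) + 28) = -3 + (-31 + 28) = -3 - 3 = -6)
((2 - 1*38) + r)*(-83) = ((2 - 1*38) - 6)*(-83) = ((2 - 38) - 6)*(-83) = (-36 - 6)*(-83) = -42*(-83) = 3486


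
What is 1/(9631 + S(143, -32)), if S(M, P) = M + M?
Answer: 1/9917 ≈ 0.00010084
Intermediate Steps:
S(M, P) = 2*M
1/(9631 + S(143, -32)) = 1/(9631 + 2*143) = 1/(9631 + 286) = 1/9917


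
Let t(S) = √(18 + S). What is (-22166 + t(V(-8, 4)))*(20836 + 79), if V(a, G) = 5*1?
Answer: -463601890 + 20915*√23 ≈ -4.6350e+8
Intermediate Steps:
V(a, G) = 5
(-22166 + t(V(-8, 4)))*(20836 + 79) = (-22166 + √(18 + 5))*(20836 + 79) = (-22166 + √23)*20915 = -463601890 + 20915*√23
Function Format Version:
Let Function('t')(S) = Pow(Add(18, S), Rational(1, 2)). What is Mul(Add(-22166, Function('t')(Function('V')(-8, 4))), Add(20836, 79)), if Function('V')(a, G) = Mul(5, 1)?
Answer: Add(-463601890, Mul(20915, Pow(23, Rational(1, 2)))) ≈ -4.6350e+8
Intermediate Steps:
Function('V')(a, G) = 5
Mul(Add(-22166, Function('t')(Function('V')(-8, 4))), Add(20836, 79)) = Mul(Add(-22166, Pow(Add(18, 5), Rational(1, 2))), Add(20836, 79)) = Mul(Add(-22166, Pow(23, Rational(1, 2))), 20915) = Add(-463601890, Mul(20915, Pow(23, Rational(1, 2))))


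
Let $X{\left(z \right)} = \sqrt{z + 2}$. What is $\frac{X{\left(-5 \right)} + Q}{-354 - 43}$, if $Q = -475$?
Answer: $\frac{475}{397} - \frac{i \sqrt{3}}{397} \approx 1.1965 - 0.0043629 i$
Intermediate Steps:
$X{\left(z \right)} = \sqrt{2 + z}$
$\frac{X{\left(-5 \right)} + Q}{-354 - 43} = \frac{\sqrt{2 - 5} - 475}{-354 - 43} = \frac{\sqrt{-3} - 475}{-397} = \left(i \sqrt{3} - 475\right) \left(- \frac{1}{397}\right) = \left(-475 + i \sqrt{3}\right) \left(- \frac{1}{397}\right) = \frac{475}{397} - \frac{i \sqrt{3}}{397}$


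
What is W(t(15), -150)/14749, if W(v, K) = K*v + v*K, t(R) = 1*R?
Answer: -4500/14749 ≈ -0.30511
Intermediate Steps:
t(R) = R
W(v, K) = 2*K*v (W(v, K) = K*v + K*v = 2*K*v)
W(t(15), -150)/14749 = (2*(-150)*15)/14749 = -4500*1/14749 = -4500/14749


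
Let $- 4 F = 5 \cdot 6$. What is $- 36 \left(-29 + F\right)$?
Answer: $1314$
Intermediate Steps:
$F = - \frac{15}{2}$ ($F = - \frac{5 \cdot 6}{4} = \left(- \frac{1}{4}\right) 30 = - \frac{15}{2} \approx -7.5$)
$- 36 \left(-29 + F\right) = - 36 \left(-29 - \frac{15}{2}\right) = \left(-36\right) \left(- \frac{73}{2}\right) = 1314$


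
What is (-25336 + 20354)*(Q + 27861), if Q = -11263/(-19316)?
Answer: -1340592278449/9658 ≈ -1.3881e+8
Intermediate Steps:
Q = 11263/19316 (Q = -11263*(-1/19316) = 11263/19316 ≈ 0.58309)
(-25336 + 20354)*(Q + 27861) = (-25336 + 20354)*(11263/19316 + 27861) = -4982*538174339/19316 = -1340592278449/9658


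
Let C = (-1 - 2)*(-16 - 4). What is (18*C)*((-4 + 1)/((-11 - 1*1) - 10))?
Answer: 1620/11 ≈ 147.27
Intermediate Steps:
C = 60 (C = -3*(-20) = 60)
(18*C)*((-4 + 1)/((-11 - 1*1) - 10)) = (18*60)*((-4 + 1)/((-11 - 1*1) - 10)) = 1080*(-3/((-11 - 1) - 10)) = 1080*(-3/(-12 - 10)) = 1080*(-3/(-22)) = 1080*(-3*(-1/22)) = 1080*(3/22) = 1620/11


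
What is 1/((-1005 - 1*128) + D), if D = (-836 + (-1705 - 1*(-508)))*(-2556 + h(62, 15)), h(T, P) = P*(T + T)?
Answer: 1/1413835 ≈ 7.0730e-7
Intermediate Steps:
h(T, P) = 2*P*T (h(T, P) = P*(2*T) = 2*P*T)
D = 1414968 (D = (-836 + (-1705 - 1*(-508)))*(-2556 + 2*15*62) = (-836 + (-1705 + 508))*(-2556 + 1860) = (-836 - 1197)*(-696) = -2033*(-696) = 1414968)
1/((-1005 - 1*128) + D) = 1/((-1005 - 1*128) + 1414968) = 1/((-1005 - 128) + 1414968) = 1/(-1133 + 1414968) = 1/1413835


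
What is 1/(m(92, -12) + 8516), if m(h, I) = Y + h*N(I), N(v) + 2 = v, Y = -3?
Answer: 1/7225 ≈ 0.00013841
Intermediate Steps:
N(v) = -2 + v
m(h, I) = -3 + h*(-2 + I)
1/(m(92, -12) + 8516) = 1/((-3 + 92*(-2 - 12)) + 8516) = 1/((-3 + 92*(-14)) + 8516) = 1/((-3 - 1288) + 8516) = 1/(-1291 + 8516) = 1/7225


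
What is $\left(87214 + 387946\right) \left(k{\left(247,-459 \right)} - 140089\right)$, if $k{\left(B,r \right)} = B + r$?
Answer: $-66665423160$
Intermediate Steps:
$\left(87214 + 387946\right) \left(k{\left(247,-459 \right)} - 140089\right) = \left(87214 + 387946\right) \left(\left(247 - 459\right) - 140089\right) = 475160 \left(-212 - 140089\right) = 475160 \left(-140301\right) = -66665423160$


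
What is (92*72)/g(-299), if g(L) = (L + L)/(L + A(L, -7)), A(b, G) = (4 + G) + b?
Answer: 86544/13 ≈ 6657.2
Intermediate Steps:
A(b, G) = 4 + G + b
g(L) = 2*L/(-3 + 2*L) (g(L) = (L + L)/(L + (4 - 7 + L)) = (2*L)/(L + (-3 + L)) = (2*L)/(-3 + 2*L) = 2*L/(-3 + 2*L))
(92*72)/g(-299) = (92*72)/((2*(-299)/(-3 + 2*(-299)))) = 6624/((2*(-299)/(-3 - 598))) = 6624/((2*(-299)/(-601))) = 6624/((2*(-299)*(-1/601))) = 6624/(598/601) = 6624*(601/598) = 86544/13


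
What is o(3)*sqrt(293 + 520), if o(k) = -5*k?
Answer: -15*sqrt(813) ≈ -427.70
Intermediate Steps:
o(3)*sqrt(293 + 520) = (-5*3)*sqrt(293 + 520) = -15*sqrt(813)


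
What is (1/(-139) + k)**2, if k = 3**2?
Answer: 1562500/19321 ≈ 80.871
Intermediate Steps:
k = 9
(1/(-139) + k)**2 = (1/(-139) + 9)**2 = (-1/139 + 9)**2 = (1250/139)**2 = 1562500/19321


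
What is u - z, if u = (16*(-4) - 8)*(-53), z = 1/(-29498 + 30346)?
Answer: 3235967/848 ≈ 3816.0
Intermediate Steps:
z = 1/848 ≈ 0.0011792
u = 3816 (u = (-64 - 8)*(-53) = -72*(-53) = 3816)
u - z = 3816 - 1*1/848 = 3816 - 1/848 = 3235967/848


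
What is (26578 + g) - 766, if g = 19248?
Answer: 45060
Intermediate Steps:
(26578 + g) - 766 = (26578 + 19248) - 766 = 45826 - 766 = 45060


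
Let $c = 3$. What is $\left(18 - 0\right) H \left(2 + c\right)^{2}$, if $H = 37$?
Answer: $16650$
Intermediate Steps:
$\left(18 - 0\right) H \left(2 + c\right)^{2} = \left(18 - 0\right) 37 \left(2 + 3\right)^{2} = \left(18 + 0\right) 37 \cdot 5^{2} = 18 \cdot 37 \cdot 25 = 666 \cdot 25 = 16650$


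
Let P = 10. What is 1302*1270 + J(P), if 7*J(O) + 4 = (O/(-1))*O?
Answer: 11574676/7 ≈ 1.6535e+6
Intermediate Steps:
J(O) = -4/7 - O**2/7 (J(O) = -4/7 + ((O/(-1))*O)/7 = -4/7 + ((O*(-1))*O)/7 = -4/7 + ((-O)*O)/7 = -4/7 + (-O**2)/7 = -4/7 - O**2/7)
1302*1270 + J(P) = 1302*1270 + (-4/7 - 1/7*10**2) = 1653540 + (-4/7 - 1/7*100) = 1653540 + (-4/7 - 100/7) = 1653540 - 104/7 = 11574676/7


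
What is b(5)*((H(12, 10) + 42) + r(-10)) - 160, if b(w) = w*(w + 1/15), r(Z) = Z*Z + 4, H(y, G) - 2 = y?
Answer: 11680/3 ≈ 3893.3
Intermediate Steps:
H(y, G) = 2 + y
r(Z) = 4 + Z**2 (r(Z) = Z**2 + 4 = 4 + Z**2)
b(w) = w*(1/15 + w) (b(w) = w*(w + 1/15) = w*(1/15 + w))
b(5)*((H(12, 10) + 42) + r(-10)) - 160 = (5*(1/15 + 5))*(((2 + 12) + 42) + (4 + (-10)**2)) - 160 = (5*(76/15))*((14 + 42) + (4 + 100)) - 160 = 76*(56 + 104)/3 - 160 = (76/3)*160 - 160 = 12160/3 - 160 = 11680/3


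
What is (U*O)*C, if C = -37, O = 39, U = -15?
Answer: 21645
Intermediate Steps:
(U*O)*C = -15*39*(-37) = -585*(-37) = 21645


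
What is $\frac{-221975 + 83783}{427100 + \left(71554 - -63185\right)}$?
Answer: $- \frac{138192}{561839} \approx -0.24596$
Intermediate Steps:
$\frac{-221975 + 83783}{427100 + \left(71554 - -63185\right)} = - \frac{138192}{427100 + \left(71554 + 63185\right)} = - \frac{138192}{427100 + 134739} = - \frac{138192}{561839}$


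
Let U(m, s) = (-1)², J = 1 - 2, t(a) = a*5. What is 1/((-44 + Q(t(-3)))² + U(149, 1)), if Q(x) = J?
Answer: 1/2026 ≈ 0.00049358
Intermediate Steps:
t(a) = 5*a
J = -1
U(m, s) = 1
Q(x) = -1
1/((-44 + Q(t(-3)))² + U(149, 1)) = 1/((-44 - 1)² + 1) = 1/((-45)² + 1) = 1/(2025 + 1) = 1/2026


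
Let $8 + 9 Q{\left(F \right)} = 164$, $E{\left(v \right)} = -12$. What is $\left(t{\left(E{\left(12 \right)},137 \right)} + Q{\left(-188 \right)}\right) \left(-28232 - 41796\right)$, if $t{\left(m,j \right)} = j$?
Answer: $- \frac{32422964}{3} \approx -1.0808 \cdot 10^{7}$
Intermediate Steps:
$Q{\left(F \right)} = \frac{52}{3}$ ($Q{\left(F \right)} = - \frac{8}{9} + \frac{1}{9} \cdot 164 = - \frac{8}{9} + \frac{164}{9} = \frac{52}{3}$)
$\left(t{\left(E{\left(12 \right)},137 \right)} + Q{\left(-188 \right)}\right) \left(-28232 - 41796\right) = \left(137 + \frac{52}{3}\right) \left(-28232 - 41796\right) = \frac{463}{3} \left(-70028\right) = - \frac{32422964}{3}$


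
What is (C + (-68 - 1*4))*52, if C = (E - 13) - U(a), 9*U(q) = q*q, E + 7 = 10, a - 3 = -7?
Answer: -39208/9 ≈ -4356.4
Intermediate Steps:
a = -4 (a = 3 - 7 = -4)
E = 3 (E = -7 + 10 = 3)
U(q) = q²/9 (U(q) = (q*q)/9 = q²/9)
C = -106/9 (C = (3 - 13) - (-4)²/9 = -10 - 16/9 = -106/9 ≈ -11.778)
(C + (-68 - 1*4))*52 = (-106/9 + (-68 - 1*4))*52 = (-106/9 + (-68 - 4))*52 = (-106/9 - 72)*52 = -754/9*52 = -39208/9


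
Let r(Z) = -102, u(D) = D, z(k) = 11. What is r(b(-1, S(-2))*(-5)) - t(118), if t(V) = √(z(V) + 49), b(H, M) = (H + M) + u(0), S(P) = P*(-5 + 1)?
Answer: -102 - 2*√15 ≈ -109.75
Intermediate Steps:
S(P) = -4*P (S(P) = P*(-4) = -4*P)
b(H, M) = H + M (b(H, M) = (H + M) + 0 = H + M)
t(V) = 2*√15 (t(V) = √(11 + 49) = √60 = 2*√15)
r(b(-1, S(-2))*(-5)) - t(118) = -102 - 2*√15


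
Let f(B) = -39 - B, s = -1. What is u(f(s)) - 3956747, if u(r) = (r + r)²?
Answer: -3950971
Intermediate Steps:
u(r) = 4*r² (u(r) = (2*r)² = 4*r²)
u(f(s)) - 3956747 = 4*(-39 - 1*(-1))² - 3956747 = 4*(-39 + 1)² - 3956747 = 4*(-38)² - 3956747 = 4*1444 - 3956747 = 5776 - 3956747 = -3950971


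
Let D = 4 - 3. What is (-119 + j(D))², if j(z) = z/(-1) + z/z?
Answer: 14161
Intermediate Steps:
D = 1
j(z) = 1 - z (j(z) = z*(-1) + 1 = -z + 1 = 1 - z)
(-119 + j(D))² = (-119 + (1 - 1*1))² = (-119 + (1 - 1))² = (-119 + 0)² = (-119)² = 14161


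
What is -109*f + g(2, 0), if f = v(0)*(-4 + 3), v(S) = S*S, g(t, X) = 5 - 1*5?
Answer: 0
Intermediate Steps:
g(t, X) = 0 (g(t, X) = 5 - 5 = 0)
v(S) = S²
f = 0 (f = 0²*(-4 + 3) = 0*(-1) = 0)
-109*f + g(2, 0) = -109*0 + 0 = 0 + 0 = 0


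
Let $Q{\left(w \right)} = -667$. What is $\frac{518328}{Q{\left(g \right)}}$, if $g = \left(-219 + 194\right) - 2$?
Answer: $- \frac{22536}{29} \approx -777.1$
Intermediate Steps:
$g = -27$ ($g = -25 - 2 = -27$)
$\frac{518328}{Q{\left(g \right)}} = \frac{518328}{-667} = 518328 \left(- \frac{1}{667}\right) = - \frac{22536}{29}$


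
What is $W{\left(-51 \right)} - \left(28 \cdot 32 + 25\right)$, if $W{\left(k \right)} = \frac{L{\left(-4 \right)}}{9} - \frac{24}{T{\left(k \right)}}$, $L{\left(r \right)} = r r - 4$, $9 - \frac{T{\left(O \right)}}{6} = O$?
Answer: $- \frac{13796}{15} \approx -919.73$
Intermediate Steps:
$T{\left(O \right)} = 54 - 6 O$
$L{\left(r \right)} = -4 + r^{2}$ ($L{\left(r \right)} = r^{2} - 4 = -4 + r^{2}$)
$W{\left(k \right)} = \frac{4}{3} - \frac{24}{54 - 6 k}$ ($W{\left(k \right)} = \frac{-4 + \left(-4\right)^{2}}{9} - \frac{24}{54 - 6 k} = \left(-4 + 16\right) \frac{1}{9} - \frac{24}{54 - 6 k} = 12 \cdot \frac{1}{9} - \frac{24}{54 - 6 k} = \frac{4}{3} - \frac{24}{54 - 6 k}$)
$W{\left(-51 \right)} - \left(28 \cdot 32 + 25\right) = \frac{4 \left(-6 - 51\right)}{3 \left(-9 - 51\right)} - \left(28 \cdot 32 + 25\right) = \frac{4}{3} \frac{1}{-60} \left(-57\right) - \left(896 + 25\right) = \frac{4}{3} \left(- \frac{1}{60}\right) \left(-57\right) - 921 = \frac{19}{15} - 921 = - \frac{13796}{15}$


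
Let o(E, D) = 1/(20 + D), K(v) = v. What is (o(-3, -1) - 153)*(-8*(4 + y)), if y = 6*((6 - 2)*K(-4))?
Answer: -2138816/19 ≈ -1.1257e+5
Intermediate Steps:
y = -96 (y = 6*((6 - 2)*(-4)) = 6*(4*(-4)) = 6*(-16) = -96)
(o(-3, -1) - 153)*(-8*(4 + y)) = (1/(20 - 1) - 153)*(-8*(4 - 96)) = (1/19 - 153)*(-8*(-92)) = (1/19 - 153)*736 = -2906/19*736 = -2138816/19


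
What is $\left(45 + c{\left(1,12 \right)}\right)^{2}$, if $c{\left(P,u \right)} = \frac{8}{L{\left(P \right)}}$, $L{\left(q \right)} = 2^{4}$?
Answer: $\frac{8281}{4} \approx 2070.3$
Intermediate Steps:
$L{\left(q \right)} = 16$
$c{\left(P,u \right)} = \frac{1}{2}$ ($c{\left(P,u \right)} = \frac{8}{16} = 8 \cdot \frac{1}{16} = \frac{1}{2}$)
$\left(45 + c{\left(1,12 \right)}\right)^{2} = \left(45 + \frac{1}{2}\right)^{2} = \left(\frac{91}{2}\right)^{2} = \frac{8281}{4}$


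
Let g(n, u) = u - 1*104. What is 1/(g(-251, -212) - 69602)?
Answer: -1/69918 ≈ -1.4302e-5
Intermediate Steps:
g(n, u) = -104 + u (g(n, u) = u - 104 = -104 + u)
1/(g(-251, -212) - 69602) = 1/((-104 - 212) - 69602) = 1/(-316 - 69602) = 1/(-69918) = -1/69918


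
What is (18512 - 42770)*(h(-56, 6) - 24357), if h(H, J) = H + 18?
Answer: 591773910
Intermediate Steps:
h(H, J) = 18 + H
(18512 - 42770)*(h(-56, 6) - 24357) = (18512 - 42770)*((18 - 56) - 24357) = -24258*(-38 - 24357) = -24258*(-24395) = 591773910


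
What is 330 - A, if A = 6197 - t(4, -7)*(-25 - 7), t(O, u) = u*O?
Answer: -4971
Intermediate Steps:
t(O, u) = O*u
A = 5301 (A = 6197 - 4*(-7)*(-25 - 7) = 6197 - (-28)*(-32) = 6197 - 1*896 = 6197 - 896 = 5301)
330 - A = 330 - 1*5301 = 330 - 5301 = -4971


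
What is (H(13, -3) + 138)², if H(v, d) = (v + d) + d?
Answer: 21025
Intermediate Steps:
H(v, d) = v + 2*d (H(v, d) = (d + v) + d = v + 2*d)
(H(13, -3) + 138)² = ((13 + 2*(-3)) + 138)² = ((13 - 6) + 138)² = (7 + 138)² = 145² = 21025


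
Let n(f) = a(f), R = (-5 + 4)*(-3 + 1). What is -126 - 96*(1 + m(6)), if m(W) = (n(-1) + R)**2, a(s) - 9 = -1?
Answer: -9822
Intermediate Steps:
a(s) = 8 (a(s) = 9 - 1 = 8)
R = 2 (R = -1*(-2) = 2)
n(f) = 8
m(W) = 100 (m(W) = (8 + 2)**2 = 10**2 = 100)
-126 - 96*(1 + m(6)) = -126 - 96*(1 + 100) = -126 - 96*101 = -126 - 48*202 = -126 - 9696 = -9822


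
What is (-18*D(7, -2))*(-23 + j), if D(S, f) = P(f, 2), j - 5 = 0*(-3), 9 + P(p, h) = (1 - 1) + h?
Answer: -2268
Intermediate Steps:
P(p, h) = -9 + h (P(p, h) = -9 + ((1 - 1) + h) = -9 + (0 + h) = -9 + h)
j = 5 (j = 5 + 0*(-3) = 5 + 0 = 5)
D(S, f) = -7 (D(S, f) = -9 + 2 = -7)
(-18*D(7, -2))*(-23 + j) = (-18*(-7))*(-23 + 5) = 126*(-18) = -2268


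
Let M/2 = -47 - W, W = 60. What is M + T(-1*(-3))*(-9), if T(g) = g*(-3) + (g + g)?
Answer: -187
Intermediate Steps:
T(g) = -g (T(g) = -3*g + 2*g = -g)
M = -214 (M = 2*(-47 - 1*60) = 2*(-47 - 60) = 2*(-107) = -214)
M + T(-1*(-3))*(-9) = -214 - (-1)*(-3)*(-9) = -214 - 1*3*(-9) = -214 - 3*(-9) = -214 + 27 = -187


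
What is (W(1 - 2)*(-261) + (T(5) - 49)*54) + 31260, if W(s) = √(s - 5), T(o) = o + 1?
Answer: 28938 - 261*I*√6 ≈ 28938.0 - 639.32*I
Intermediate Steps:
T(o) = 1 + o
W(s) = √(-5 + s)
(W(1 - 2)*(-261) + (T(5) - 49)*54) + 31260 = (√(-5 + (1 - 2))*(-261) + ((1 + 5) - 49)*54) + 31260 = (√(-5 - 1)*(-261) + (6 - 49)*54) + 31260 = (√(-6)*(-261) - 43*54) + 31260 = ((I*√6)*(-261) - 2322) + 31260 = (-261*I*√6 - 2322) + 31260 = (-2322 - 261*I*√6) + 31260 = 28938 - 261*I*√6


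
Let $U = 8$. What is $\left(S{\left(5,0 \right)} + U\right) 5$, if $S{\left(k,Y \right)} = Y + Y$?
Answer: $40$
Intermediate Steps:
$S{\left(k,Y \right)} = 2 Y$
$\left(S{\left(5,0 \right)} + U\right) 5 = \left(2 \cdot 0 + 8\right) 5 = \left(0 + 8\right) 5 = 8 \cdot 5 = 40$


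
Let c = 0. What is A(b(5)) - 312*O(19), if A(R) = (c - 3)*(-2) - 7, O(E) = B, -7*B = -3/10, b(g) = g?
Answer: -503/35 ≈ -14.371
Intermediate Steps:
B = 3/70 (B = -(-3)/(7*10) = -⅐*(-3/10) = 3/70 ≈ 0.042857)
O(E) = 3/70
A(R) = -1 (A(R) = (0 - 3)*(-2) - 7 = -3*(-2) - 7 = 6 - 7 = -1)
A(b(5)) - 312*O(19) = -1 - 312*3/70 = -1 - 468/35 = -503/35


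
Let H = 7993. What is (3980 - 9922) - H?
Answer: -13935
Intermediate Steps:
(3980 - 9922) - H = (3980 - 9922) - 1*7993 = -5942 - 7993 = -13935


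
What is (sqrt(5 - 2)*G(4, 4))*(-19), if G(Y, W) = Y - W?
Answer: 0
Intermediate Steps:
(sqrt(5 - 2)*G(4, 4))*(-19) = (sqrt(5 - 2)*(4 - 1*4))*(-19) = (sqrt(3)*(4 - 4))*(-19) = (sqrt(3)*0)*(-19) = 0*(-19) = 0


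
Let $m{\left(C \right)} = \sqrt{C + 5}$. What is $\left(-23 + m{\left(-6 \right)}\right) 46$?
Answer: $-1058 + 46 i \approx -1058.0 + 46.0 i$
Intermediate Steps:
$m{\left(C \right)} = \sqrt{5 + C}$
$\left(-23 + m{\left(-6 \right)}\right) 46 = \left(-23 + \sqrt{5 - 6}\right) 46 = \left(-23 + \sqrt{-1}\right) 46 = \left(-23 + i\right) 46 = -1058 + 46 i$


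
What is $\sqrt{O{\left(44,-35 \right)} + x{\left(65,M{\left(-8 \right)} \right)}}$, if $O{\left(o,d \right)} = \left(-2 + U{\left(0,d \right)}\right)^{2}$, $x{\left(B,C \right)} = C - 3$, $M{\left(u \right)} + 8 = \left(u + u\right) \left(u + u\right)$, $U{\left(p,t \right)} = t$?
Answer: $\sqrt{1614} \approx 40.175$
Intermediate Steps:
$M{\left(u \right)} = -8 + 4 u^{2}$ ($M{\left(u \right)} = -8 + \left(u + u\right) \left(u + u\right) = -8 + 2 u 2 u = -8 + 4 u^{2}$)
$x{\left(B,C \right)} = -3 + C$
$O{\left(o,d \right)} = \left(-2 + d\right)^{2}$
$\sqrt{O{\left(44,-35 \right)} + x{\left(65,M{\left(-8 \right)} \right)}} = \sqrt{\left(-2 - 35\right)^{2} - \left(11 - 256\right)} = \sqrt{\left(-37\right)^{2} + \left(-3 + \left(-8 + 4 \cdot 64\right)\right)} = \sqrt{1369 + \left(-3 + \left(-8 + 256\right)\right)} = \sqrt{1369 + \left(-3 + 248\right)} = \sqrt{1369 + 245} = \sqrt{1614}$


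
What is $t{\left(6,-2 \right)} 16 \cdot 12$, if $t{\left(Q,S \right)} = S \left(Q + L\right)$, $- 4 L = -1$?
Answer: $-2400$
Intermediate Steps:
$L = \frac{1}{4}$ ($L = \left(- \frac{1}{4}\right) \left(-1\right) = \frac{1}{4} \approx 0.25$)
$t{\left(Q,S \right)} = S \left(\frac{1}{4} + Q\right)$ ($t{\left(Q,S \right)} = S \left(Q + \frac{1}{4}\right) = S \left(\frac{1}{4} + Q\right)$)
$t{\left(6,-2 \right)} 16 \cdot 12 = - 2 \left(\frac{1}{4} + 6\right) 16 \cdot 12 = \left(-2\right) \frac{25}{4} \cdot 16 \cdot 12 = \left(- \frac{25}{2}\right) 16 \cdot 12 = \left(-200\right) 12 = -2400$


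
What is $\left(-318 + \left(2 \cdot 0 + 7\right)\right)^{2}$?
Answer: $96721$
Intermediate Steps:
$\left(-318 + \left(2 \cdot 0 + 7\right)\right)^{2} = \left(-318 + \left(0 + 7\right)\right)^{2} = \left(-318 + 7\right)^{2} = \left(-311\right)^{2} = 96721$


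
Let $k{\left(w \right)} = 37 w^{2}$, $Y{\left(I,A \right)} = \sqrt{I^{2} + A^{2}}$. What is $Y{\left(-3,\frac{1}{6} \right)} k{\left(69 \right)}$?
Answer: $\frac{293595 \sqrt{13}}{2} \approx 5.2929 \cdot 10^{5}$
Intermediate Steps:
$Y{\left(I,A \right)} = \sqrt{A^{2} + I^{2}}$
$Y{\left(-3,\frac{1}{6} \right)} k{\left(69 \right)} = \sqrt{\left(\frac{1}{6}\right)^{2} + \left(-3\right)^{2}} \cdot 37 \cdot 69^{2} = \sqrt{\left(\frac{1}{6}\right)^{2} + 9} \cdot 37 \cdot 4761 = \sqrt{\frac{1}{36} + 9} \cdot 176157 = \sqrt{\frac{325}{36}} \cdot 176157 = \frac{5 \sqrt{13}}{6} \cdot 176157 = \frac{293595 \sqrt{13}}{2}$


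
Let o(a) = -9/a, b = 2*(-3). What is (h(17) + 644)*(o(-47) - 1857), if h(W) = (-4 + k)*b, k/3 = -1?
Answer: -59867220/47 ≈ -1.2738e+6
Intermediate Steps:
b = -6
k = -3 (k = 3*(-1) = -3)
h(W) = 42 (h(W) = (-4 - 3)*(-6) = -7*(-6) = 42)
(h(17) + 644)*(o(-47) - 1857) = (42 + 644)*(-9/(-47) - 1857) = 686*(-9*(-1/47) - 1857) = 686*(9/47 - 1857) = 686*(-87270/47) = -59867220/47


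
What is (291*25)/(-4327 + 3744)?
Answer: -7275/583 ≈ -12.479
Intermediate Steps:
(291*25)/(-4327 + 3744) = 7275/(-583) = 7275*(-1/583) = -7275/583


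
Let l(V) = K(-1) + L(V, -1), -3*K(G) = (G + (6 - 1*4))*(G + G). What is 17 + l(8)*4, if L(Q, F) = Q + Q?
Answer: 251/3 ≈ 83.667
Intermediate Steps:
L(Q, F) = 2*Q
K(G) = -2*G*(2 + G)/3 (K(G) = -(G + (6 - 1*4))*(G + G)/3 = -(G + (6 - 4))*2*G/3 = -(G + 2)*2*G/3 = -(2 + G)*2*G/3 = -2*G*(2 + G)/3)
l(V) = 2/3 + 2*V (l(V) = -2/3*(-1)*(2 - 1) + 2*V = -2/3*(-1)*1 + 2*V = 2/3 + 2*V)
17 + l(8)*4 = 17 + (2/3 + 2*8)*4 = 17 + (2/3 + 16)*4 = 17 + (50/3)*4 = 17 + 200/3 = 251/3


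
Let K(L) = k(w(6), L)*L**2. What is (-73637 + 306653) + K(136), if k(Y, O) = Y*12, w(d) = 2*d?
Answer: 2896440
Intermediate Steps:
k(Y, O) = 12*Y
K(L) = 144*L**2 (K(L) = (12*(2*6))*L**2 = (12*12)*L**2 = 144*L**2)
(-73637 + 306653) + K(136) = (-73637 + 306653) + 144*136**2 = 233016 + 144*18496 = 233016 + 2663424 = 2896440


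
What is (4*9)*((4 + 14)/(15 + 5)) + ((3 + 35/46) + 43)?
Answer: 18207/230 ≈ 79.161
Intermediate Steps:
(4*9)*((4 + 14)/(15 + 5)) + ((3 + 35/46) + 43) = 36*(18/20) + ((3 + 35*(1/46)) + 43) = 36*(18*(1/20)) + ((3 + 35/46) + 43) = 36*(9/10) + (173/46 + 43) = 162/5 + 2151/46 = 18207/230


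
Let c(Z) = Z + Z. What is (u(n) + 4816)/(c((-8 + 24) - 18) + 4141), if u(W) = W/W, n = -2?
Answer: 4817/4137 ≈ 1.1644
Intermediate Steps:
c(Z) = 2*Z
u(W) = 1
(u(n) + 4816)/(c((-8 + 24) - 18) + 4141) = (1 + 4816)/(2*((-8 + 24) - 18) + 4141) = 4817/(2*(16 - 18) + 4141) = 4817/(2*(-2) + 4141) = 4817/(-4 + 4141) = 4817/4137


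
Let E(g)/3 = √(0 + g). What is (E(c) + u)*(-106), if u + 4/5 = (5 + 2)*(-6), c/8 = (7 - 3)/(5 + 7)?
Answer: 22684/5 - 212*√6 ≈ 4017.5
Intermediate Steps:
c = 8/3 (c = 8*((7 - 3)/(5 + 7)) = 8*(4/12) = 8*(4*(1/12)) = 8*(⅓) = 8/3 ≈ 2.6667)
E(g) = 3*√g (E(g) = 3*√(0 + g) = 3*√g)
u = -214/5 (u = -⅘ + (5 + 2)*(-6) = -⅘ + 7*(-6) = -⅘ - 42 = -214/5 ≈ -42.800)
(E(c) + u)*(-106) = (3*√(8/3) - 214/5)*(-106) = (3*(2*√6/3) - 214/5)*(-106) = (2*√6 - 214/5)*(-106) = (-214/5 + 2*√6)*(-106) = 22684/5 - 212*√6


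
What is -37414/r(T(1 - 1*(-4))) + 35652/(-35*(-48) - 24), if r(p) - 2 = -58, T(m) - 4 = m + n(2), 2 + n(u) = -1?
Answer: 1332377/1932 ≈ 689.64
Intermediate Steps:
n(u) = -3 (n(u) = -2 - 1 = -3)
T(m) = 1 + m (T(m) = 4 + (m - 3) = 4 + (-3 + m) = 1 + m)
r(p) = -56 (r(p) = 2 - 58 = -56)
-37414/r(T(1 - 1*(-4))) + 35652/(-35*(-48) - 24) = -37414/(-56) + 35652/(-35*(-48) - 24) = -37414*(-1/56) + 35652/(1680 - 24) = 18707/28 + 35652/1656 = 18707/28 + 35652*(1/1656) = 18707/28 + 2971/138 = 1332377/1932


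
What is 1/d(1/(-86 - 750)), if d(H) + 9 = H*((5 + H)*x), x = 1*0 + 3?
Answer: -698896/6302601 ≈ -0.11089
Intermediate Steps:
x = 3 (x = 0 + 3 = 3)
d(H) = -9 + H*(15 + 3*H) (d(H) = -9 + H*((5 + H)*3) = -9 + H*(15 + 3*H))
1/d(1/(-86 - 750)) = 1/(-9 + 3*(1/(-86 - 750))² + 15/(-86 - 750)) = 1/(-9 + 3*(1/(-836))² + 15/(-836)) = 1/(-9 + 3*(-1/836)² + 15*(-1/836)) = 1/(-9 + 3*(1/698896) - 15/836) = 1/(-9 + 3/698896 - 15/836) = 1/(-6302601/698896) = -698896/6302601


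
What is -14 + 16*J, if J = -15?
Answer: -254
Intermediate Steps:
-14 + 16*J = -14 + 16*(-15) = -14 - 240 = -254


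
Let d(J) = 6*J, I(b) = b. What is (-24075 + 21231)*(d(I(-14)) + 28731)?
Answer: -81472068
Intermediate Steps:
(-24075 + 21231)*(d(I(-14)) + 28731) = (-24075 + 21231)*(6*(-14) + 28731) = -2844*(-84 + 28731) = -2844*28647 = -81472068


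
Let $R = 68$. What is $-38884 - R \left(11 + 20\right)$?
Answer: $-40992$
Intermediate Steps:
$-38884 - R \left(11 + 20\right) = -38884 - 68 \left(11 + 20\right) = -38884 - 68 \cdot 31 = -38884 - 2108 = -40992$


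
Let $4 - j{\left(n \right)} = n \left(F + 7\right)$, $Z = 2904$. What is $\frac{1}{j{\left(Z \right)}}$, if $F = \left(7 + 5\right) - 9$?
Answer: $- \frac{1}{29036} \approx -3.444 \cdot 10^{-5}$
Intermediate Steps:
$F = 3$ ($F = 12 - 9 = 3$)
$j{\left(n \right)} = 4 - 10 n$ ($j{\left(n \right)} = 4 - n \left(3 + 7\right) = 4 - n 10 = 4 - 10 n$)
$\frac{1}{j{\left(Z \right)}} = \frac{1}{4 - 29040} = \frac{1}{-29036} = - \frac{1}{29036}$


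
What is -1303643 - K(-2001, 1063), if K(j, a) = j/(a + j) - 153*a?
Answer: -1070263753/938 ≈ -1.1410e+6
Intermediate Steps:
K(j, a) = -153*a + j/(a + j) (K(j, a) = j/(a + j) - 153*a = -153*a + j/(a + j))
-1303643 - K(-2001, 1063) = -1303643 - (-2001 - 153*1063**2 - 153*1063*(-2001))/(1063 - 2001) = -1303643 - (-2001 - 153*1129969 + 325440639)/(-938) = -1303643 - (-1)*(-2001 - 172885257 + 325440639)/938 = -1303643 - (-1)*152553381/938 = -1303643 - 1*(-152553381/938) = -1303643 + 152553381/938 = -1070263753/938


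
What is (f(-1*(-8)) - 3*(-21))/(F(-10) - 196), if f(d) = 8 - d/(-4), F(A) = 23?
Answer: -73/173 ≈ -0.42197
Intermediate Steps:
f(d) = 8 + d/4 (f(d) = 8 - d*(-1)/4 = 8 - (-1)*d/4 = 8 + d/4)
(f(-1*(-8)) - 3*(-21))/(F(-10) - 196) = ((8 + (-1*(-8))/4) - 3*(-21))/(23 - 196) = ((8 + (¼)*8) + 63)/(-173) = ((8 + 2) + 63)*(-1/173) = (10 + 63)*(-1/173) = 73*(-1/173) = -73/173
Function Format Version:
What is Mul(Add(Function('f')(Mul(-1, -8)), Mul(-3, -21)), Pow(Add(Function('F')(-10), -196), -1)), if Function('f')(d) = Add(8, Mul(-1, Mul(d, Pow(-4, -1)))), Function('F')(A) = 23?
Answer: Rational(-73, 173) ≈ -0.42197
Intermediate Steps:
Function('f')(d) = Add(8, Mul(Rational(1, 4), d)) (Function('f')(d) = Add(8, Mul(-1, Mul(d, Rational(-1, 4)))) = Add(8, Mul(-1, Mul(Rational(-1, 4), d))) = Add(8, Mul(Rational(1, 4), d)))
Mul(Add(Function('f')(Mul(-1, -8)), Mul(-3, -21)), Pow(Add(Function('F')(-10), -196), -1)) = Mul(Add(Add(8, Mul(Rational(1, 4), Mul(-1, -8))), Mul(-3, -21)), Pow(Add(23, -196), -1)) = Mul(Add(Add(8, Mul(Rational(1, 4), 8)), 63), Pow(-173, -1)) = Mul(Add(Add(8, 2), 63), Rational(-1, 173)) = Mul(Add(10, 63), Rational(-1, 173)) = Mul(73, Rational(-1, 173)) = Rational(-73, 173)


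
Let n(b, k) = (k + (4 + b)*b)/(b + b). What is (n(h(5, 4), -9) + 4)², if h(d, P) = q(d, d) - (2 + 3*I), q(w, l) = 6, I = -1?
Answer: 3844/49 ≈ 78.449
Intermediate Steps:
h(d, P) = 7 (h(d, P) = 6 - (2 + 3*(-1)) = 6 - (2 - 3) = 6 - 1*(-1) = 6 + 1 = 7)
n(b, k) = (k + b*(4 + b))/(2*b) (n(b, k) = (k + b*(4 + b))/((2*b)) = (k + b*(4 + b))*(1/(2*b)) = (k + b*(4 + b))/(2*b))
(n(h(5, 4), -9) + 4)² = ((½)*(-9 + 7*(4 + 7))/7 + 4)² = ((½)*(⅐)*(-9 + 7*11) + 4)² = ((½)*(⅐)*(-9 + 77) + 4)² = ((½)*(⅐)*68 + 4)² = (34/7 + 4)² = (62/7)² = 3844/49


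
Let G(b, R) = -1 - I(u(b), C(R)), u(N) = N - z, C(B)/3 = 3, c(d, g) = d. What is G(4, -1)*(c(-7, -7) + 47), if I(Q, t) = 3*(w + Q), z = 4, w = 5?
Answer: -640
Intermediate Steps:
C(B) = 9 (C(B) = 3*3 = 9)
u(N) = -4 + N (u(N) = N - 1*4 = N - 4 = -4 + N)
I(Q, t) = 15 + 3*Q (I(Q, t) = 3*(5 + Q) = 15 + 3*Q)
G(b, R) = -4 - 3*b (G(b, R) = -1 - (15 + 3*(-4 + b)) = -1 - (15 + (-12 + 3*b)) = -1 - (3 + 3*b) = -1 + (-3 - 3*b) = -4 - 3*b)
G(4, -1)*(c(-7, -7) + 47) = (-4 - 3*4)*(-7 + 47) = (-4 - 12)*40 = -16*40 = -640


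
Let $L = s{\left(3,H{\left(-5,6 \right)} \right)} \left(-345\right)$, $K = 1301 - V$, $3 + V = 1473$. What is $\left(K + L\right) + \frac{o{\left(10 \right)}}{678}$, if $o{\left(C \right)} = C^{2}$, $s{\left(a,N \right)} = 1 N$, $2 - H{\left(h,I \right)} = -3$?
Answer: $- \frac{642016}{339} \approx -1893.9$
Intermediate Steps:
$V = 1470$ ($V = -3 + 1473 = 1470$)
$H{\left(h,I \right)} = 5$ ($H{\left(h,I \right)} = 2 - -3 = 2 + 3 = 5$)
$s{\left(a,N \right)} = N$
$K = -169$ ($K = 1301 - 1470 = -169$)
$L = -1725$ ($L = 5 \left(-345\right) = -1725$)
$\left(K + L\right) + \frac{o{\left(10 \right)}}{678} = \left(-169 - 1725\right) + \frac{10^{2}}{678} = -1894 + 100 \cdot \frac{1}{678} = -1894 + \frac{50}{339} = - \frac{642016}{339}$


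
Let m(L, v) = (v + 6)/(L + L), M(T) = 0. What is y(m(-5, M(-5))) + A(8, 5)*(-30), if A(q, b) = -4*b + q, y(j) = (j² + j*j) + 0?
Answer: 9018/25 ≈ 360.72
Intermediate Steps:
m(L, v) = (6 + v)/(2*L) (m(L, v) = (6 + v)/((2*L)) = (6 + v)*(1/(2*L)) = (6 + v)/(2*L))
y(j) = 2*j² (y(j) = (j² + j²) + 0 = 2*j² + 0 = 2*j²)
A(q, b) = q - 4*b
y(m(-5, M(-5))) + A(8, 5)*(-30) = 2*((½)*(6 + 0)/(-5))² + (8 - 4*5)*(-30) = 2*((½)*(-⅕)*6)² + (8 - 20)*(-30) = 2*(-⅗)² - 12*(-30) = 2*(9/25) + 360 = 18/25 + 360 = 9018/25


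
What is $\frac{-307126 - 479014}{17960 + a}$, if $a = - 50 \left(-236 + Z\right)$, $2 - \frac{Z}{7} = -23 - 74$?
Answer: $\frac{78614}{489} \approx 160.76$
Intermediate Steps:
$Z = 693$ ($Z = 14 - 7 \left(-23 - 74\right) = 14 - -679 = 14 + 679 = 693$)
$a = -22850$ ($a = - 50 \left(-236 + 693\right) = \left(-50\right) 457 = -22850$)
$\frac{-307126 - 479014}{17960 + a} = \frac{-307126 - 479014}{17960 - 22850} = - \frac{786140}{-4890} = \left(-786140\right) \left(- \frac{1}{4890}\right) = \frac{78614}{489}$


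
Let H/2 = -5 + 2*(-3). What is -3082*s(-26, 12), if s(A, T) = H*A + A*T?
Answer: -801320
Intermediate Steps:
H = -22 (H = 2*(-5 + 2*(-3)) = 2*(-5 - 6) = 2*(-11) = -22)
s(A, T) = -22*A + A*T
-3082*s(-26, 12) = -(-80132)*(-22 + 12) = -(-80132)*(-10) = -3082*260 = -801320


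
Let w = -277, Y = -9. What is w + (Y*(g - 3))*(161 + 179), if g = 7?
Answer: -12517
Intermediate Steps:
w + (Y*(g - 3))*(161 + 179) = -277 + (-9*(7 - 3))*(161 + 179) = -277 - 9*4*340 = -277 - 36*340 = -277 - 12240 = -12517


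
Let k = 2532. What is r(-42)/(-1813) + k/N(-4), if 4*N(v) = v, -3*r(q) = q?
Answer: -655790/259 ≈ -2532.0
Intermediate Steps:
r(q) = -q/3
N(v) = v/4
r(-42)/(-1813) + k/N(-4) = -1/3*(-42)/(-1813) + 2532/(((1/4)*(-4))) = 14*(-1/1813) + 2532/(-1) = -2/259 + 2532*(-1) = -2/259 - 2532 = -655790/259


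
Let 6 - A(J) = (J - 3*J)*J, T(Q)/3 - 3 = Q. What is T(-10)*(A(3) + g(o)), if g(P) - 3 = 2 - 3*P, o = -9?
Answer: -1176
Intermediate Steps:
T(Q) = 9 + 3*Q
A(J) = 6 + 2*J**2 (A(J) = 6 - (J - 3*J)*J = 6 - (-2*J)*J = 6 - (-2)*J**2 = 6 + 2*J**2)
g(P) = 5 - 3*P (g(P) = 3 + (2 - 3*P) = 5 - 3*P)
T(-10)*(A(3) + g(o)) = (9 + 3*(-10))*((6 + 2*3**2) + (5 - 3*(-9))) = (9 - 30)*((6 + 2*9) + (5 + 27)) = -21*((6 + 18) + 32) = -21*(24 + 32) = -21*56 = -1176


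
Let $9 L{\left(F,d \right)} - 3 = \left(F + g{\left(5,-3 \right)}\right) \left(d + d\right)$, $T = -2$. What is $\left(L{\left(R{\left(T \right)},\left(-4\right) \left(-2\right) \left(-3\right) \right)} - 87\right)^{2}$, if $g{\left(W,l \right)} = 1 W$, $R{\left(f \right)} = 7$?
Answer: $\frac{204304}{9} \approx 22700.0$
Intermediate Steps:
$g{\left(W,l \right)} = W$
$L{\left(F,d \right)} = \frac{1}{3} + \frac{2 d \left(5 + F\right)}{9}$ ($L{\left(F,d \right)} = \frac{1}{3} + \frac{\left(F + 5\right) \left(d + d\right)}{9} = \frac{1}{3} + \frac{\left(5 + F\right) 2 d}{9} = \frac{1}{3} + \frac{2 d \left(5 + F\right)}{9}$)
$\left(L{\left(R{\left(T \right)},\left(-4\right) \left(-2\right) \left(-3\right) \right)} - 87\right)^{2} = \left(\left(\frac{1}{3} + \frac{10 \left(-4\right) \left(-2\right) \left(-3\right)}{9} + \frac{2}{9} \cdot 7 \left(-4\right) \left(-2\right) \left(-3\right)\right) - 87\right)^{2} = \left(\left(\frac{1}{3} + \frac{10 \cdot 8 \left(-3\right)}{9} + \frac{2}{9} \cdot 7 \cdot 8 \left(-3\right)\right) - 87\right)^{2} = \left(\left(\frac{1}{3} + \frac{10}{9} \left(-24\right) + \frac{2}{9} \cdot 7 \left(-24\right)\right) - 87\right)^{2} = \left(\left(\frac{1}{3} - \frac{80}{3} - \frac{112}{3}\right) - 87\right)^{2} = \left(- \frac{191}{3} - 87\right)^{2} = \left(- \frac{452}{3}\right)^{2} = \frac{204304}{9}$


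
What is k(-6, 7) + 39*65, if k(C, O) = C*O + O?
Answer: 2500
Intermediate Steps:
k(C, O) = O + C*O
k(-6, 7) + 39*65 = 7*(1 - 6) + 39*65 = 7*(-5) + 2535 = -35 + 2535 = 2500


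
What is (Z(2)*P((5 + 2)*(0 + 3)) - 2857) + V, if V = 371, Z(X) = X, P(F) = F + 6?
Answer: -2432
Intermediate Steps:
P(F) = 6 + F
(Z(2)*P((5 + 2)*(0 + 3)) - 2857) + V = (2*(6 + (5 + 2)*(0 + 3)) - 2857) + 371 = (2*(6 + 7*3) - 2857) + 371 = (2*(6 + 21) - 2857) + 371 = (2*27 - 2857) + 371 = (54 - 2857) + 371 = -2803 + 371 = -2432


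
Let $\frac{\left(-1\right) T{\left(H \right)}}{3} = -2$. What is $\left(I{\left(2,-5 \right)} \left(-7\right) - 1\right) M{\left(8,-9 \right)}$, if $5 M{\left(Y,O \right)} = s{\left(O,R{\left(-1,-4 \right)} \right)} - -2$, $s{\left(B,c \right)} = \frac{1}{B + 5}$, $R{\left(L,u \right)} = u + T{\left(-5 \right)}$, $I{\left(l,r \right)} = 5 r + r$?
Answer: $\frac{1463}{20} \approx 73.15$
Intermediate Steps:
$T{\left(H \right)} = 6$ ($T{\left(H \right)} = \left(-3\right) \left(-2\right) = 6$)
$I{\left(l,r \right)} = 6 r$
$R{\left(L,u \right)} = 6 + u$ ($R{\left(L,u \right)} = u + 6 = 6 + u$)
$s{\left(B,c \right)} = \frac{1}{5 + B}$
$M{\left(Y,O \right)} = \frac{2}{5} + \frac{1}{5 \left(5 + O\right)}$ ($M{\left(Y,O \right)} = \frac{\frac{1}{5 + O} - -2}{5} = \frac{\frac{1}{5 + O} + 2}{5} = \frac{2 + \frac{1}{5 + O}}{5} = \frac{2}{5} + \frac{1}{5 \left(5 + O\right)}$)
$\left(I{\left(2,-5 \right)} \left(-7\right) - 1\right) M{\left(8,-9 \right)} = \left(6 \left(-5\right) \left(-7\right) - 1\right) \frac{11 + 2 \left(-9\right)}{5 \left(5 - 9\right)} = \left(\left(-30\right) \left(-7\right) - 1\right) \frac{11 - 18}{5 \left(-4\right)} = \left(210 - 1\right) \frac{1}{5} \left(- \frac{1}{4}\right) \left(-7\right) = 209 \cdot \frac{7}{20} = \frac{1463}{20}$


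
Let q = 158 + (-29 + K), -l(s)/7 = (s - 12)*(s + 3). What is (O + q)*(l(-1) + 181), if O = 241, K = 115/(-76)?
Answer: 10165815/76 ≈ 1.3376e+5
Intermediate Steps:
K = -115/76 (K = 115*(-1/76) = -115/76 ≈ -1.5132)
l(s) = -7*(-12 + s)*(3 + s) (l(s) = -7*(s - 12)*(s + 3) = -7*(-12 + s)*(3 + s))
q = 9689/76 (q = 158 + (-29 - 115/76) = 158 - 2319/76 = 9689/76 ≈ 127.49)
(O + q)*(l(-1) + 181) = (241 + 9689/76)*((252 - 7*(-1)² + 63*(-1)) + 181) = 28005*((252 - 7*1 - 63) + 181)/76 = 28005*((252 - 7 - 63) + 181)/76 = 28005*(182 + 181)/76 = (28005/76)*363 = 10165815/76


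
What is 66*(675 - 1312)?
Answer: -42042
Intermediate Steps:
66*(675 - 1312) = 66*(-637) = -42042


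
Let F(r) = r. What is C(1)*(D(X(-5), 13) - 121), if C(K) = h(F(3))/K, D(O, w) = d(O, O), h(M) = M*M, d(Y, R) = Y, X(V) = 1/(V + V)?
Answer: -10899/10 ≈ -1089.9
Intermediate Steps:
X(V) = 1/(2*V)
h(M) = M**2
D(O, w) = O
C(K) = 9/K (C(K) = 3**2/K = 9/K)
C(1)*(D(X(-5), 13) - 121) = (9/1)*((1/2)/(-5) - 121) = (9*1)*((1/2)*(-1/5) - 121) = 9*(-1/10 - 121) = 9*(-1211/10) = -10899/10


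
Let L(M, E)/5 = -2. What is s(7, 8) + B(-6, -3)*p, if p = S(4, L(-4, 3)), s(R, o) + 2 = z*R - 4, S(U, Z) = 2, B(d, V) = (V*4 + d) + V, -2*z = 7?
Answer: -145/2 ≈ -72.500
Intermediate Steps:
z = -7/2 (z = -½*7 = -7/2 ≈ -3.5000)
L(M, E) = -10 (L(M, E) = 5*(-2) = -10)
B(d, V) = d + 5*V (B(d, V) = (4*V + d) + V = (d + 4*V) + V = d + 5*V)
s(R, o) = -6 - 7*R/2 (s(R, o) = -2 + (-7*R/2 - 4) = -2 + (-4 - 7*R/2) = -6 - 7*R/2)
p = 2
s(7, 8) + B(-6, -3)*p = (-6 - 7/2*7) + (-6 + 5*(-3))*2 = (-6 - 49/2) + (-6 - 15)*2 = -61/2 - 21*2 = -61/2 - 42 = -145/2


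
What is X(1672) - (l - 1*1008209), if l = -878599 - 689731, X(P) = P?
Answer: 2578211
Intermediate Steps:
l = -1568330
X(1672) - (l - 1*1008209) = 1672 - (-1568330 - 1*1008209) = 1672 - (-1568330 - 1008209) = 1672 - 1*(-2576539) = 1672 + 2576539 = 2578211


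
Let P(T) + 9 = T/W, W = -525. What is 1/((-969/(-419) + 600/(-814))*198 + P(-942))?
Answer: 2713025/826802167 ≈ 0.0032813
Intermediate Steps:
P(T) = -9 - T/525 (P(T) = -9 + T/(-525) = -9 + T*(-1/525) = -9 - T/525)
1/((-969/(-419) + 600/(-814))*198 + P(-942)) = 1/((-969/(-419) + 600/(-814))*198 + (-9 - 1/525*(-942))) = 1/((-969*(-1/419) + 600*(-1/814))*198 + (-9 + 314/175)) = 1/((969/419 - 300/407)*198 - 1261/175) = 1/((268683/170533)*198 - 1261/175) = 1/(4836294/15503 - 1261/175) = 1/(826802167/2713025) = 2713025/826802167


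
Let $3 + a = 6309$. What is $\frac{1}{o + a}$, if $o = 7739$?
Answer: $\frac{1}{14045} \approx 7.12 \cdot 10^{-5}$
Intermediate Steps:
$a = 6306$ ($a = -3 + 6309 = 6306$)
$\frac{1}{o + a} = \frac{1}{7739 + 6306} = \frac{1}{14045}$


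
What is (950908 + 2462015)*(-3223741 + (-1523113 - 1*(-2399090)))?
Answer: -8012737754172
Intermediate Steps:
(950908 + 2462015)*(-3223741 + (-1523113 - 1*(-2399090))) = 3412923*(-3223741 + (-1523113 + 2399090)) = 3412923*(-3223741 + 875977) = 3412923*(-2347764) = -8012737754172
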